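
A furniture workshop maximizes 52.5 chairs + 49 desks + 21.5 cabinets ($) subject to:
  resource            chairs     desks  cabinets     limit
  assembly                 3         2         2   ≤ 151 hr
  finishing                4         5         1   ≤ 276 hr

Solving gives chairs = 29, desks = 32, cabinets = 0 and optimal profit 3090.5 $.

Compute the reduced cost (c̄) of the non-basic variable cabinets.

-3.5

Both assembly and finishing are binding at x*.
From A_Bᵀ y = c: 3·y_assembly + 4·y_finishing = 52.5; 2·y_assembly + 5·y_finishing = 49.
Solving: y_assembly = 9.5, y_finishing = 6.
Reduced cost of cabinets: c₃ − yᵀa₃ = 21.5 − (9.5·2 + 6·1) = 21.5 − 25 = -3.5.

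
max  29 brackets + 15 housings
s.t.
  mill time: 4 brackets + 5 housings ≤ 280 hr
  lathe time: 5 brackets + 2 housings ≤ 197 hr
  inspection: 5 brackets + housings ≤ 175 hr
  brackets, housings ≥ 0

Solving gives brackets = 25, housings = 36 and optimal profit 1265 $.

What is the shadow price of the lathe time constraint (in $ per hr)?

5

Check each constraint at x*: mill time 280/280 (tight); lathe time 197/197 (tight); inspection 161/175 (slack 14).
By complementary slackness, y = 0 for the non-binding constraint.
Dual feasibility on the basic columns requires 4·y_mill time + 5·y_lathe time = 29, 5·y_mill time + 2·y_lathe time = 15.
→ y_mill time = 1 and y_lathe time = 5.
Shadow price of lathe time = 5.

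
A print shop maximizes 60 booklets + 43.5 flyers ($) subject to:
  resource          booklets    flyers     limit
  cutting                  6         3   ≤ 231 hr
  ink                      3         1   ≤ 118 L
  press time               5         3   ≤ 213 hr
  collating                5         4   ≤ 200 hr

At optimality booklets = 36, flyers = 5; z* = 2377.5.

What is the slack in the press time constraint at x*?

18

press time used = 5·36 + 3·5 = 195; slack = 213 − 195 = 18.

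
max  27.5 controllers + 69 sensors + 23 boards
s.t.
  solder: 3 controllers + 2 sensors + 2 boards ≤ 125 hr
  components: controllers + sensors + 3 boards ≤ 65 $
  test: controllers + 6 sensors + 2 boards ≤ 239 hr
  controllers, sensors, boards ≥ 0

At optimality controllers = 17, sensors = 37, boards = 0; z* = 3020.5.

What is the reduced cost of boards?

-8

Binding: solder and test. Non-binding: components (11 unused).
Since components is not tight, its dual is 0.
The binding rows give the dual system: 3·y_solder + 1·y_test = 27.5 and 2·y_solder + 6·y_test = 69.
→ y_solder = 6 and y_test = 9.5.
Reduced cost of boards: c₃ − yᵀa₃ = 23 − (6·2 + 9.5·2) = 23 − 31 = -8.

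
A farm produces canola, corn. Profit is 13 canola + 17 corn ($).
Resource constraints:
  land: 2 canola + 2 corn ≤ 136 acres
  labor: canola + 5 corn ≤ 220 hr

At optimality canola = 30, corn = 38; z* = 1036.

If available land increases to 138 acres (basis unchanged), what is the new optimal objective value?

1048

At the optimum: land uses 136 of 136 (binding); labor uses 220 of 220 (binding).
From A_Bᵀ y = c: 2·y_land + 1·y_labor = 13; 2·y_land + 5·y_labor = 17.
Solving: y_land = 6, y_labor = 1.
Δz = y_land·Δb = 6 × (2) = 12, so new z* = 1036 + 12 = 1048.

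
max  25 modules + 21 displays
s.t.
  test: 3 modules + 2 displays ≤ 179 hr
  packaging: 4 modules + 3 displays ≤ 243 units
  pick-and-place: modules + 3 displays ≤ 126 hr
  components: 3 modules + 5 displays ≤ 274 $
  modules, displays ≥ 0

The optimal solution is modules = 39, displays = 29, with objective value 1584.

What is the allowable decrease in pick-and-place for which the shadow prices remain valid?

36

Binding constraints: packaging, pick-and-place. The basis is B = [[4,3],[1,3]] with det 9.
Per unit decrease in pick-and-place, x* moves by d = (0.3333, -0.4444).
The basis stays optimal until test becomes binding; allowable decrease = 36 hr.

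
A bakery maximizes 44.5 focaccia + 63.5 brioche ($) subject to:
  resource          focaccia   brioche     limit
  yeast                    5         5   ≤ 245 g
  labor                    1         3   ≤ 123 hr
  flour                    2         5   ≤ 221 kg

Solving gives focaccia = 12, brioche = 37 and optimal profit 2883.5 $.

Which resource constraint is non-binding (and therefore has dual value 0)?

yeast: 245/245 (binding)
labor: 123/123 (binding)
flour: 209/221 (slack 12)
By complementary slackness, a constraint with positive slack has shadow price 0 → flour.

flour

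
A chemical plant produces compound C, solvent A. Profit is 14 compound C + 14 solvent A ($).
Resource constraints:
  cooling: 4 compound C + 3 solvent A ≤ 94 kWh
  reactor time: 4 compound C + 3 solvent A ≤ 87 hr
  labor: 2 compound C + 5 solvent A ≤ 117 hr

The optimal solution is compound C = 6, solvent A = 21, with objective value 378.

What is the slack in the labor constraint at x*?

labor used = 2·6 + 5·21 = 117; slack = 117 − 117 = 0.

0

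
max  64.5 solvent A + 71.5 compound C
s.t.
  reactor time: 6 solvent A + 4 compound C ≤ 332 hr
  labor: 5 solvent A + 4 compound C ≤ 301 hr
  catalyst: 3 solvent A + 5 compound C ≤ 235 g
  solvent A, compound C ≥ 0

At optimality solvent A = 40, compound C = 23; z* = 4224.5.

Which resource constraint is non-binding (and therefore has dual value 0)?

reactor time: 332/332 (binding)
labor: 292/301 (slack 9)
catalyst: 235/235 (binding)
By complementary slackness, a constraint with positive slack has shadow price 0 → labor.

labor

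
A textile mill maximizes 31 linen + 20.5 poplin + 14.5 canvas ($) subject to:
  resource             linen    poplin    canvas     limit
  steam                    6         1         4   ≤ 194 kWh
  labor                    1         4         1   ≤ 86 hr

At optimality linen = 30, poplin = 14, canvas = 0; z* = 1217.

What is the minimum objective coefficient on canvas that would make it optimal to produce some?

Both steam and labor are binding at x*.
The binding rows give the dual system: 6·y_steam + 1·y_labor = 31 and 1·y_steam + 4·y_labor = 20.5.
→ y_steam = 4.5 and y_labor = 4.
canvas enters the basis when its profit ≥ yᵀa₃ = 4.5·4 + 4·1 = 22.

22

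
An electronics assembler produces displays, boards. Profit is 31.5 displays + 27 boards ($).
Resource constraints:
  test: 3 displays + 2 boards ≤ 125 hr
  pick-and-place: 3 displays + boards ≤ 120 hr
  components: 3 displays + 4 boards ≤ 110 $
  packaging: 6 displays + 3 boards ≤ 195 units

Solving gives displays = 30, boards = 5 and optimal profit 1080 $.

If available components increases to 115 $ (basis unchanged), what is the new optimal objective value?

Binding: components and packaging. Non-binding: test (25 unused), pick-and-place (25 unused).
By complementary slackness, y = 0 for the non-binding constraints.
The binding rows give the dual system: 3·y_components + 6·y_packaging = 31.5 and 4·y_components + 3·y_packaging = 27.
→ y_components = 4.5 and y_packaging = 3.
Δz = y_components·Δb = 4.5 × (5) = 22.5, so new z* = 1080 + 22.5 = 1102.5.

1102.5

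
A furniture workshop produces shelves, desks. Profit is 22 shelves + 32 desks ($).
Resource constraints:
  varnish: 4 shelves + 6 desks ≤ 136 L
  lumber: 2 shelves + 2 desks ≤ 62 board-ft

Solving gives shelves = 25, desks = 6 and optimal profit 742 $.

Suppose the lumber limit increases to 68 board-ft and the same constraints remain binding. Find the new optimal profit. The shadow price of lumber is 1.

748

Δb = 6, so new z* = 742 + (1)·(6) = 742 + 6 = 748.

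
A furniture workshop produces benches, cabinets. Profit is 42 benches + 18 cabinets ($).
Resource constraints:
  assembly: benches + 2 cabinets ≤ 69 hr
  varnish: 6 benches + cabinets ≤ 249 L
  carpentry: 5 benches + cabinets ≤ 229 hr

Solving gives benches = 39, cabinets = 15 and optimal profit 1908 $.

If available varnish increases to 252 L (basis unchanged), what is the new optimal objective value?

Check each constraint at x*: assembly 69/69 (tight); varnish 249/249 (tight); carpentry 210/229 (slack 19).
Since carpentry is not tight, its dual is 0.
The binding rows give the dual system: 1·y_assembly + 6·y_varnish = 42 and 2·y_assembly + 1·y_varnish = 18.
→ y_assembly = 6 and y_varnish = 6.
Δz = y_varnish·Δb = 6 × (3) = 18, so new z* = 1908 + 18 = 1926.

1926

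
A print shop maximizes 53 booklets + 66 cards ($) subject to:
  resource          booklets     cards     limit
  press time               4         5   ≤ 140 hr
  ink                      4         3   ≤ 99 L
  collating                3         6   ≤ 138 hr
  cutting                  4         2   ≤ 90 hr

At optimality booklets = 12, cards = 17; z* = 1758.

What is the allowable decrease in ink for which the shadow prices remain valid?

Binding constraints: ink, collating. The basis is B = [[4,3],[3,6]] with det 15.
Per unit decrease in ink, x* moves by d = (-0.4, 0.2).
The basis stays optimal until booklets reaches 0; allowable decrease = 30 L.

30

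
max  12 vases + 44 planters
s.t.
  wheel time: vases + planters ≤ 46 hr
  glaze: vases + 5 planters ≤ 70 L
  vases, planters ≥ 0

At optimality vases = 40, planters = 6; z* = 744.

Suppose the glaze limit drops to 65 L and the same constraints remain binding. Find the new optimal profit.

704

At the optimum: wheel time uses 46 of 46 (binding); glaze uses 70 of 70 (binding).
The binding rows give the dual system: 1·y_wheel time + 1·y_glaze = 12 and 1·y_wheel time + 5·y_glaze = 44.
Solving: y_wheel time = 4, y_glaze = 8.
Δz = y_glaze·Δb = 8 × (-5) = -40, so new z* = 744 − 40 = 704.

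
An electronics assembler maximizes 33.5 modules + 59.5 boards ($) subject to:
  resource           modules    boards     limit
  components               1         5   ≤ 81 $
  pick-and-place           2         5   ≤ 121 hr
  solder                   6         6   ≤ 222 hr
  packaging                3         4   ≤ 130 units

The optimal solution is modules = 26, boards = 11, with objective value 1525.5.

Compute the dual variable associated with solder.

At the optimum: components uses 81 of 81 (binding); pick-and-place uses 107 of 121 (slack = 14); solder uses 222 of 222 (binding); packaging uses 122 of 130 (slack = 8).
Since pick-and-place, packaging are not tight, their duals are 0.
From A_Bᵀ y = c: 1·y_components + 6·y_solder = 33.5; 5·y_components + 6·y_solder = 59.5.
Solving: y_components = 6.5, y_solder = 4.5.
Shadow price of solder = 4.5.

4.5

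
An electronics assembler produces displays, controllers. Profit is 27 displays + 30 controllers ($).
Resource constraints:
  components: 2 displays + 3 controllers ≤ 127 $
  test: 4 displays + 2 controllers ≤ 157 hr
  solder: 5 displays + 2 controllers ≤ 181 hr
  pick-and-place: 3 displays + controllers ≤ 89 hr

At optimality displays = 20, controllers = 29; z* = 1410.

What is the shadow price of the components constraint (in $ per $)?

9

At the optimum: components uses 127 of 127 (binding); test uses 138 of 157 (slack = 19); solder uses 158 of 181 (slack = 23); pick-and-place uses 89 of 89 (binding).
Slack constraints have shadow price 0 (complementary slackness).
The binding rows give the dual system: 2·y_components + 3·y_pick-and-place = 27 and 3·y_components + 1·y_pick-and-place = 30.
→ y_components = 9 and y_pick-and-place = 3.
Shadow price of components = 9.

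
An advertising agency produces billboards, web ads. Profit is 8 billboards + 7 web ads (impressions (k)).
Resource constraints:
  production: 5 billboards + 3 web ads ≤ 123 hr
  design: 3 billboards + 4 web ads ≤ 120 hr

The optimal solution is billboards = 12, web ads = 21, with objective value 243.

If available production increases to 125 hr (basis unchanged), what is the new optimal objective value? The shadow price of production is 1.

245

Δb = 2, so new z* = 243 + (1)·(2) = 243 + 2 = 245.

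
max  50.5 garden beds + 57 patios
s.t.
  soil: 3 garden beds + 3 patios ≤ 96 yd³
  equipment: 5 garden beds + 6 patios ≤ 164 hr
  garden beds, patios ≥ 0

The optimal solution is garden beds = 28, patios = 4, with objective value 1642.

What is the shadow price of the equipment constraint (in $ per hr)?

6.5

At the optimum: soil uses 96 of 96 (binding); equipment uses 164 of 164 (binding).
From A_Bᵀ y = c: 3·y_soil + 5·y_equipment = 50.5; 3·y_soil + 6·y_equipment = 57.
Solving: y_soil = 6, y_equipment = 6.5.
Shadow price of equipment = 6.5.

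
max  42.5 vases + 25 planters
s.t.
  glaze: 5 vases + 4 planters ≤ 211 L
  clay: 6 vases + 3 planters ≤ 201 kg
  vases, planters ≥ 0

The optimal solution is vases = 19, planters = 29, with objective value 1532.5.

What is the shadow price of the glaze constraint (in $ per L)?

2.5

Check each constraint at x*: glaze 211/211 (tight); clay 201/201 (tight).
From A_Bᵀ y = c: 5·y_glaze + 6·y_clay = 42.5; 4·y_glaze + 3·y_clay = 25.
This yields shadow prices y_glaze = 2.5, y_clay = 5.
Shadow price of glaze = 2.5.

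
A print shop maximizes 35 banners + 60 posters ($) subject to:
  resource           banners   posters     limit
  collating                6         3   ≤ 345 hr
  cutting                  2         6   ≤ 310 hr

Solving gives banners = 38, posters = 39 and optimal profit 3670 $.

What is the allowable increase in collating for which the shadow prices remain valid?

Binding constraints: collating, cutting. The basis is B = [[6,3],[2,6]] with det 30.
Per unit increase in collating, x* moves by d = (0.2, -0.0667).
The basis stays optimal until posters reaches 0; allowable increase = 585 hr.

585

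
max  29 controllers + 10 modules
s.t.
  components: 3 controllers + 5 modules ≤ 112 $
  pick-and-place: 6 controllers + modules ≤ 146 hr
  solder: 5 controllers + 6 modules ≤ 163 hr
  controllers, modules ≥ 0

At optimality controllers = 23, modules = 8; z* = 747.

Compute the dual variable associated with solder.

Check each constraint at x*: components 109/112 (slack 3); pick-and-place 146/146 (tight); solder 163/163 (tight).
By complementary slackness, y = 0 for the non-binding constraint.
Dual feasibility on the basic columns requires 6·y_pick-and-place + 5·y_solder = 29, 1·y_pick-and-place + 6·y_solder = 10.
→ y_pick-and-place = 4 and y_solder = 1.
Shadow price of solder = 1.

1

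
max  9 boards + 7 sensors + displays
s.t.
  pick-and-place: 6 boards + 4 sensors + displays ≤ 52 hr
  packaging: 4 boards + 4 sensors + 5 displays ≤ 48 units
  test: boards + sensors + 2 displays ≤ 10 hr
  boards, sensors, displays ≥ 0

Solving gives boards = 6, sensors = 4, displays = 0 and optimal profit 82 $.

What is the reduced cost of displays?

Binding: pick-and-place and test. Non-binding: packaging (8 unused).
Slack constraints have shadow price 0 (complementary slackness).
From A_Bᵀ y = c: 6·y_pick-and-place + 1·y_test = 9; 4·y_pick-and-place + 1·y_test = 7.
Solving: y_pick-and-place = 1, y_test = 3.
Reduced cost of displays: c₃ − yᵀa₃ = 1 − (1·1 + 3·2) = 1 − 7 = -6.

-6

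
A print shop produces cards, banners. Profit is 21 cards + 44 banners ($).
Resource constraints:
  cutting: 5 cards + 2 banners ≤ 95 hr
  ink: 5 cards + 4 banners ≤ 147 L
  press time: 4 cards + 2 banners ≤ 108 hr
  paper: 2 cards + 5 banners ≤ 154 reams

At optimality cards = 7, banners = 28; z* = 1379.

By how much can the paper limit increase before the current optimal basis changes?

Binding constraints: ink, paper. The basis is B = [[5,4],[2,5]] with det 17.
Per unit increase in paper, x* moves by d = (-0.2353, 0.2941).
The basis stays optimal until cards reaches 0; allowable increase = 29.75 reams.

29.75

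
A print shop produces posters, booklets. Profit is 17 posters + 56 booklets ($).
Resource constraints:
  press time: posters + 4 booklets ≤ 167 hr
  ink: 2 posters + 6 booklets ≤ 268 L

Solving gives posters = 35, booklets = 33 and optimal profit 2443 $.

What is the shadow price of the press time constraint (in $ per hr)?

5

Check each constraint at x*: press time 167/167 (tight); ink 268/268 (tight).
Dual feasibility on the basic columns requires 1·y_press time + 2·y_ink = 17, 4·y_press time + 6·y_ink = 56.
Solving: y_press time = 5, y_ink = 6.
Shadow price of press time = 5.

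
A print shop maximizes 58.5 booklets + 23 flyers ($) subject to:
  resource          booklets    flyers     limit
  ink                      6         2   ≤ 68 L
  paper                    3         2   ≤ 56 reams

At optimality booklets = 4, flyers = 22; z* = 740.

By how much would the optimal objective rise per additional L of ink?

Both ink and paper are binding at x*.
From A_Bᵀ y = c: 6·y_ink + 3·y_paper = 58.5; 2·y_ink + 2·y_paper = 23.
→ y_ink = 8 and y_paper = 3.5.
Shadow price of ink = 8.

8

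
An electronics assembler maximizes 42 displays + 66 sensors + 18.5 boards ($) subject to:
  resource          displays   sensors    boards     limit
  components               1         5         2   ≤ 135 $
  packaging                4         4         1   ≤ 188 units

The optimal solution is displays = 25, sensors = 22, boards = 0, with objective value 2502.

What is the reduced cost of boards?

-2.5

At the optimum: components uses 135 of 135 (binding); packaging uses 188 of 188 (binding).
From A_Bᵀ y = c: 1·y_components + 4·y_packaging = 42; 5·y_components + 4·y_packaging = 66.
→ y_components = 6 and y_packaging = 9.
Reduced cost of boards: c₃ − yᵀa₃ = 18.5 − (6·2 + 9·1) = 18.5 − 21 = -2.5.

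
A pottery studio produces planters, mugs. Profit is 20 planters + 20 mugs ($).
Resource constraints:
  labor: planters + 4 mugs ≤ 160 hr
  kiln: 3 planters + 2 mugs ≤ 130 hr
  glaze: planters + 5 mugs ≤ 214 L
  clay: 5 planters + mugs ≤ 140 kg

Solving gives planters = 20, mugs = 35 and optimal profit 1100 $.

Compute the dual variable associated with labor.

Binding: labor and kiln. Non-binding: glaze (19 unused), clay (5 unused).
Since glaze, clay are not tight, their duals are 0.
The binding rows give the dual system: 1·y_labor + 3·y_kiln = 20 and 4·y_labor + 2·y_kiln = 20.
→ y_labor = 2 and y_kiln = 6.
Shadow price of labor = 2.

2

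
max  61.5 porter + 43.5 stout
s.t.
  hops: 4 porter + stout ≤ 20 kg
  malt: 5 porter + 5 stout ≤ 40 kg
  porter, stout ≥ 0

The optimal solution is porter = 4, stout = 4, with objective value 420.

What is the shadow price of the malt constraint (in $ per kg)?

Check each constraint at x*: hops 20/20 (tight); malt 40/40 (tight).
Dual feasibility on the basic columns requires 4·y_hops + 5·y_malt = 61.5, 1·y_hops + 5·y_malt = 43.5.
Solving: y_hops = 6, y_malt = 7.5.
Shadow price of malt = 7.5.

7.5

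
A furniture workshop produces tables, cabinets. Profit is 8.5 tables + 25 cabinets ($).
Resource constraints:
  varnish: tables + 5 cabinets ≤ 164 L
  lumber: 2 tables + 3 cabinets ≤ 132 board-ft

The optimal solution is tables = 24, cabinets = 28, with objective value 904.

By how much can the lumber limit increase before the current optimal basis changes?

Binding constraints: varnish, lumber. The basis is B = [[1,5],[2,3]] with det -7.
Per unit increase in lumber, x* moves by d = (0.7143, -0.1429).
The basis stays optimal until cabinets reaches 0; allowable increase = 196 board-ft.

196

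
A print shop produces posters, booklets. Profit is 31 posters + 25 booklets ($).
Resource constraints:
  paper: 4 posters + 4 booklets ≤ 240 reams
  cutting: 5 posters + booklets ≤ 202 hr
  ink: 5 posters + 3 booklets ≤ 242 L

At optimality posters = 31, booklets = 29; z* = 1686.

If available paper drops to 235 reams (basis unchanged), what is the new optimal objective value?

At the optimum: paper uses 240 of 240 (binding); cutting uses 184 of 202 (slack = 18); ink uses 242 of 242 (binding).
Slack constraints have shadow price 0 (complementary slackness).
Dual feasibility on the basic columns requires 4·y_paper + 5·y_ink = 31, 4·y_paper + 3·y_ink = 25.
Solving: y_paper = 4, y_ink = 3.
Δz = y_paper·Δb = 4 × (-5) = -20, so new z* = 1686 − 20 = 1666.

1666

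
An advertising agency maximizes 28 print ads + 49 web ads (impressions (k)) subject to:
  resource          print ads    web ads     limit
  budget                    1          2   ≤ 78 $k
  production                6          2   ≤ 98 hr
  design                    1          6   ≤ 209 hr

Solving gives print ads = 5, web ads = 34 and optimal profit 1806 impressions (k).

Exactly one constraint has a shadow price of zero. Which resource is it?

budget

budget: 73/78 (slack 5)
production: 98/98 (binding)
design: 209/209 (binding)
By complementary slackness, a constraint with positive slack has shadow price 0 → budget.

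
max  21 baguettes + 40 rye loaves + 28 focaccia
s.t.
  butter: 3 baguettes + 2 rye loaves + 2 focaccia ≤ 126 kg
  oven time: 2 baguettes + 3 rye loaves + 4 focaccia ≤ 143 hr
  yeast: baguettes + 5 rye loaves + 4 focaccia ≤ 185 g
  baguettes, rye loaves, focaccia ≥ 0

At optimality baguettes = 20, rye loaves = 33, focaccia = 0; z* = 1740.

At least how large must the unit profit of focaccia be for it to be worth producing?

At the optimum: butter uses 126 of 126 (binding); oven time uses 139 of 143 (slack = 4); yeast uses 185 of 185 (binding).
Since oven time is not tight, its dual is 0.
Dual feasibility on the basic columns requires 3·y_butter + 1·y_yeast = 21, 2·y_butter + 5·y_yeast = 40.
→ y_butter = 5 and y_yeast = 6.
focaccia enters the basis when its profit ≥ yᵀa₃ = 5·2 + 6·4 = 34.

34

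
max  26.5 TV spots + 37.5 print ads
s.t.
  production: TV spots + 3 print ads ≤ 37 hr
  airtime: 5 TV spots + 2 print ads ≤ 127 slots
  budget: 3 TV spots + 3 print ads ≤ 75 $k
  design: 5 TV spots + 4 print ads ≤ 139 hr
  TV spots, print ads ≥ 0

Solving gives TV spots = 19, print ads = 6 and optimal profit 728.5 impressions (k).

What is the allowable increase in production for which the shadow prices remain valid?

Binding constraints: production, budget. The basis is B = [[1,3],[3,3]] with det -6.
Per unit increase in production, x* moves by d = (-0.5, 0.5).
The basis stays optimal until TV spots reaches 0; allowable increase = 38 hr.

38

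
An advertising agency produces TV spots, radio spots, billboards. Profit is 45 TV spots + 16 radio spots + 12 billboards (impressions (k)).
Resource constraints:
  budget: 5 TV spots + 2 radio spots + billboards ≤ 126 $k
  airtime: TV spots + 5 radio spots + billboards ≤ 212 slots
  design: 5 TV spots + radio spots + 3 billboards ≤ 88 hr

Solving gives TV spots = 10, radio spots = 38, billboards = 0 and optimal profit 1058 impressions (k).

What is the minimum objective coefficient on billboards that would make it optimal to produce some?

13

Check each constraint at x*: budget 126/126 (tight); airtime 200/212 (slack 12); design 88/88 (tight).
By complementary slackness, y = 0 for the non-binding constraint.
Dual feasibility on the basic columns requires 5·y_budget + 5·y_design = 45, 2·y_budget + 1·y_design = 16.
Solving: y_budget = 7, y_design = 2.
billboards enters the basis when its profit ≥ yᵀa₃ = 7·1 + 2·3 = 13.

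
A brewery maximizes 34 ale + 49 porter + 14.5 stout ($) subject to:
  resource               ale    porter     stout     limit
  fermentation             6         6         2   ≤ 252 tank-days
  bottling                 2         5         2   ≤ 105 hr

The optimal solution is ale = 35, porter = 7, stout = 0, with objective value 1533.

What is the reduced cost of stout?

Check each constraint at x*: fermentation 252/252 (tight); bottling 105/105 (tight).
From A_Bᵀ y = c: 6·y_fermentation + 2·y_bottling = 34; 6·y_fermentation + 5·y_bottling = 49.
This yields shadow prices y_fermentation = 4, y_bottling = 5.
Reduced cost of stout: c₃ − yᵀa₃ = 14.5 − (4·2 + 5·2) = 14.5 − 18 = -3.5.

-3.5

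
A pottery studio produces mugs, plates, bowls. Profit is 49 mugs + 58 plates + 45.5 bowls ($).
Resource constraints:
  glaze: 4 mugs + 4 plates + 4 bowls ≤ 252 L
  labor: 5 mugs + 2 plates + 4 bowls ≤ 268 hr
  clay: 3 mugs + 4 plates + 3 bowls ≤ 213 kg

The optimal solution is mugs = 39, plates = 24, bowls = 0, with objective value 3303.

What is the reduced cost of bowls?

-3.5

Binding: glaze and clay. Non-binding: labor (25 unused).
Since labor is not tight, its dual is 0.
The binding rows give the dual system: 4·y_glaze + 3·y_clay = 49 and 4·y_glaze + 4·y_clay = 58.
This yields shadow prices y_glaze = 5.5, y_clay = 9.
Reduced cost of bowls: c₃ − yᵀa₃ = 45.5 − (5.5·4 + 9·3) = 45.5 − 49 = -3.5.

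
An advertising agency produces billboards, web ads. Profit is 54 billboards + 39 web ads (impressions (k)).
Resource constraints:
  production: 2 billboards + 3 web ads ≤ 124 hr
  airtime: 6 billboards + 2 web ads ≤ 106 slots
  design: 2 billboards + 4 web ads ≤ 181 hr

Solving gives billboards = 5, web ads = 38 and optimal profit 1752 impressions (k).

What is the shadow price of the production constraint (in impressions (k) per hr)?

At the optimum: production uses 124 of 124 (binding); airtime uses 106 of 106 (binding); design uses 162 of 181 (slack = 19).
Since design is not tight, its dual is 0.
Dual feasibility on the basic columns requires 2·y_production + 6·y_airtime = 54, 3·y_production + 2·y_airtime = 39.
This yields shadow prices y_production = 9, y_airtime = 6.
Shadow price of production = 9.

9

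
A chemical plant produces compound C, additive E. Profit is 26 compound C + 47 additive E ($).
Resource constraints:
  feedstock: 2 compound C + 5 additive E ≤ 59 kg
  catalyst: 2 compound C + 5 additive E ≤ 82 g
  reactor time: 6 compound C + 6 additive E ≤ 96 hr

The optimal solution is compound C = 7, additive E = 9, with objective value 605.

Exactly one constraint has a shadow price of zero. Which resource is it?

catalyst

feedstock: 59/59 (binding)
catalyst: 59/82 (slack 23)
reactor time: 96/96 (binding)
By complementary slackness, a constraint with positive slack has shadow price 0 → catalyst.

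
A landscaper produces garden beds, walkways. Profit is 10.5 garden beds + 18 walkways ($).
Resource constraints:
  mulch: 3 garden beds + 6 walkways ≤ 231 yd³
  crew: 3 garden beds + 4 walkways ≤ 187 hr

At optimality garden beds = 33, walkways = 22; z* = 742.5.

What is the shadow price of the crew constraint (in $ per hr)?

1.5

At the optimum: mulch uses 231 of 231 (binding); crew uses 187 of 187 (binding).
The binding rows give the dual system: 3·y_mulch + 3·y_crew = 10.5 and 6·y_mulch + 4·y_crew = 18.
Solving: y_mulch = 2, y_crew = 1.5.
Shadow price of crew = 1.5.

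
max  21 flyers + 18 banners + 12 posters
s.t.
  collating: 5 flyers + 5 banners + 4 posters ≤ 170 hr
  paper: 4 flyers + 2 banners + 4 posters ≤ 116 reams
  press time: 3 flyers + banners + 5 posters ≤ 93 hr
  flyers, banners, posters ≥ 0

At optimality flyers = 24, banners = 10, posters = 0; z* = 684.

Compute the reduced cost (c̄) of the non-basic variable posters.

At the optimum: collating uses 170 of 170 (binding); paper uses 116 of 116 (binding); press time uses 82 of 93 (slack = 11).
Since press time is not tight, its dual is 0.
From A_Bᵀ y = c: 5·y_collating + 4·y_paper = 21; 5·y_collating + 2·y_paper = 18.
Solving: y_collating = 3, y_paper = 1.5.
Reduced cost of posters: c₃ − yᵀa₃ = 12 − (3·4 + 1.5·4) = 12 − 18 = -6.

-6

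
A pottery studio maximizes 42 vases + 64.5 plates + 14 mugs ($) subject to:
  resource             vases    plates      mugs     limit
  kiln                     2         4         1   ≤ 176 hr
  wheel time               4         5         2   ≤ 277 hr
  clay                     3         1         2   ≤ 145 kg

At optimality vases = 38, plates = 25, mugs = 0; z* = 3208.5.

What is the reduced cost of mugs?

Check each constraint at x*: kiln 176/176 (tight); wheel time 277/277 (tight); clay 139/145 (slack 6).
By complementary slackness, y = 0 for the non-binding constraint.
The binding rows give the dual system: 2·y_kiln + 4·y_wheel time = 42 and 4·y_kiln + 5·y_wheel time = 64.5.
Solving: y_kiln = 8, y_wheel time = 6.5.
Reduced cost of mugs: c₃ − yᵀa₃ = 14 − (8·1 + 6.5·2) = 14 − 21 = -7.

-7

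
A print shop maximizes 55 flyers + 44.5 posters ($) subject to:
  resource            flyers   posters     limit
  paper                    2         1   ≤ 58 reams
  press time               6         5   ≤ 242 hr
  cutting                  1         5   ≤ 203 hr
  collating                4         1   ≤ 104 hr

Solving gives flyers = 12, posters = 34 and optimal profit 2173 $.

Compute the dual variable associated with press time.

8.5

At the optimum: paper uses 58 of 58 (binding); press time uses 242 of 242 (binding); cutting uses 182 of 203 (slack = 21); collating uses 82 of 104 (slack = 22).
Since cutting, collating are not tight, their duals are 0.
The binding rows give the dual system: 2·y_paper + 6·y_press time = 55 and 1·y_paper + 5·y_press time = 44.5.
→ y_paper = 2 and y_press time = 8.5.
Shadow price of press time = 8.5.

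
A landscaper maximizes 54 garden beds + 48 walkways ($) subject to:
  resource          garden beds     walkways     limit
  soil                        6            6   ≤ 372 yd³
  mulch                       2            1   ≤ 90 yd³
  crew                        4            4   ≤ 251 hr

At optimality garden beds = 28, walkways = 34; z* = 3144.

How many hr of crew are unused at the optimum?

crew used = 4·28 + 4·34 = 248; slack = 251 − 248 = 3.

3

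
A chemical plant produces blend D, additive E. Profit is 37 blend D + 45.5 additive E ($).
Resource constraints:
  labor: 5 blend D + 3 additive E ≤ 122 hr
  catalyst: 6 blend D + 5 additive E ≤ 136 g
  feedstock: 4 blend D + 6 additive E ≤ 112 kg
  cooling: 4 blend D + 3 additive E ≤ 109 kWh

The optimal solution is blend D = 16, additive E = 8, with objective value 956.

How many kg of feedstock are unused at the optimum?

0

feedstock used = 4·16 + 6·8 = 112; slack = 112 − 112 = 0.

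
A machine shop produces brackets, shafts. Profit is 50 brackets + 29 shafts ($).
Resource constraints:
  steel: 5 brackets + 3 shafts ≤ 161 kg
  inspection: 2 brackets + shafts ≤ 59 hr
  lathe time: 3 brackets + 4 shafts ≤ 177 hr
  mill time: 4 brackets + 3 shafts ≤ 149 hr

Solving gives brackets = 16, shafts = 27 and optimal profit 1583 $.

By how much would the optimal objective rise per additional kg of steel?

8

At the optimum: steel uses 161 of 161 (binding); inspection uses 59 of 59 (binding); lathe time uses 156 of 177 (slack = 21); mill time uses 145 of 149 (slack = 4).
By complementary slackness, y = 0 for the non-binding constraints.
From A_Bᵀ y = c: 5·y_steel + 2·y_inspection = 50; 3·y_steel + 1·y_inspection = 29.
→ y_steel = 8 and y_inspection = 5.
Shadow price of steel = 8.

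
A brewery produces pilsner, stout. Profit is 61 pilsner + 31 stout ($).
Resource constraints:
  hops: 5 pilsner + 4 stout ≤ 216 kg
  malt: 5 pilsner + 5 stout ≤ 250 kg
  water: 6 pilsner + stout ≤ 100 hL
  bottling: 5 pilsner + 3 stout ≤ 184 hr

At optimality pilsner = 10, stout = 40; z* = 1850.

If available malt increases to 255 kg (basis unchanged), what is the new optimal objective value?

1875

At the optimum: hops uses 210 of 216 (slack = 6); malt uses 250 of 250 (binding); water uses 100 of 100 (binding); bottling uses 170 of 184 (slack = 14).
Since hops, bottling are not tight, their duals are 0.
The binding rows give the dual system: 5·y_malt + 6·y_water = 61 and 5·y_malt + 1·y_water = 31.
Solving: y_malt = 5, y_water = 6.
Δz = y_malt·Δb = 5 × (5) = 25, so new z* = 1850 + 25 = 1875.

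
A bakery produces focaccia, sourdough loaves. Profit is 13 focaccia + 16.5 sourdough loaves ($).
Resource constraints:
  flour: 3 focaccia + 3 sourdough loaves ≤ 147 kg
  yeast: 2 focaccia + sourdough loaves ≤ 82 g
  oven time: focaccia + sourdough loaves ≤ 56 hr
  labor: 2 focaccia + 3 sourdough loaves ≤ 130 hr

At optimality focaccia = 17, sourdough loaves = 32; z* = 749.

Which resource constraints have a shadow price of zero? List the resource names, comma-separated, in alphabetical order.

oven time, yeast

flour: 147/147 (binding)
yeast: 66/82 (slack 16)
oven time: 49/56 (slack 7)
labor: 130/130 (binding)
By complementary slackness, a constraint with positive slack has shadow price 0 → oven time, yeast.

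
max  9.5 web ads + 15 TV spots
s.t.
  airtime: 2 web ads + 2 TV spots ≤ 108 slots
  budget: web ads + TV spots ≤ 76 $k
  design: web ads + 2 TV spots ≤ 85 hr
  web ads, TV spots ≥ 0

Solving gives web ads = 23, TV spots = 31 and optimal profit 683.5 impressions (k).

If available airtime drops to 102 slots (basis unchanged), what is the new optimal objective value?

At the optimum: airtime uses 108 of 108 (binding); budget uses 54 of 76 (slack = 22); design uses 85 of 85 (binding).
Slack constraints have shadow price 0 (complementary slackness).
Dual feasibility on the basic columns requires 2·y_airtime + 1·y_design = 9.5, 2·y_airtime + 2·y_design = 15.
→ y_airtime = 2 and y_design = 5.5.
Δz = y_airtime·Δb = 2 × (-6) = -12, so new z* = 683.5 − 12 = 671.5.

671.5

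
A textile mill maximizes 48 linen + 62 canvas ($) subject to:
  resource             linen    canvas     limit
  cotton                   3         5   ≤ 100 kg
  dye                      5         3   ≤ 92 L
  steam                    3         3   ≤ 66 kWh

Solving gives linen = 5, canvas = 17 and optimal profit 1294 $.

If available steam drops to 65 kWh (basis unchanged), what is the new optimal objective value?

At the optimum: cotton uses 100 of 100 (binding); dye uses 76 of 92 (slack = 16); steam uses 66 of 66 (binding).
By complementary slackness, y = 0 for the non-binding constraint.
From A_Bᵀ y = c: 3·y_cotton + 3·y_steam = 48; 5·y_cotton + 3·y_steam = 62.
Solving: y_cotton = 7, y_steam = 9.
Δz = y_steam·Δb = 9 × (-1) = -9, so new z* = 1294 − 9 = 1285.

1285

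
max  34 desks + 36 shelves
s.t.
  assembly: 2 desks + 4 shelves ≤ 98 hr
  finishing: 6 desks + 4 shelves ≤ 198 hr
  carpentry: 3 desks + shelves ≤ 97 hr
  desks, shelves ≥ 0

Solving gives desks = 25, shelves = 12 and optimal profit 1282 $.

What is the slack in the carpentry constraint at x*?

10

carpentry used = 3·25 + 1·12 = 87; slack = 97 − 87 = 10.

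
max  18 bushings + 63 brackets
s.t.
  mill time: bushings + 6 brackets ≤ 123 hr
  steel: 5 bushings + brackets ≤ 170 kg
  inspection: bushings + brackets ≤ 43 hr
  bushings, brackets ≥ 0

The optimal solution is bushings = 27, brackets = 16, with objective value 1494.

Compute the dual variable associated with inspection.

9

Binding: mill time and inspection. Non-binding: steel (19 unused).
Slack constraints have shadow price 0 (complementary slackness).
From A_Bᵀ y = c: 1·y_mill time + 1·y_inspection = 18; 6·y_mill time + 1·y_inspection = 63.
→ y_mill time = 9 and y_inspection = 9.
Shadow price of inspection = 9.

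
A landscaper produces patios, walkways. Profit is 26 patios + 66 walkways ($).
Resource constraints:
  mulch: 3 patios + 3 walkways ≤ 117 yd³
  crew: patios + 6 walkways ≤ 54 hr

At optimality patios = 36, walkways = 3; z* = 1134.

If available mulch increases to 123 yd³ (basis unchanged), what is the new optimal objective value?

1170

At the optimum: mulch uses 117 of 117 (binding); crew uses 54 of 54 (binding).
The binding rows give the dual system: 3·y_mulch + 1·y_crew = 26 and 3·y_mulch + 6·y_crew = 66.
Solving: y_mulch = 6, y_crew = 8.
Δz = y_mulch·Δb = 6 × (6) = 36, so new z* = 1134 + 36 = 1170.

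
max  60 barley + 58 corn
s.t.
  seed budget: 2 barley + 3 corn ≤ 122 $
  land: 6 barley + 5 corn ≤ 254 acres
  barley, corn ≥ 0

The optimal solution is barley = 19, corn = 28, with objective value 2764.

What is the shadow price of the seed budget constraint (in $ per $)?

6

At the optimum: seed budget uses 122 of 122 (binding); land uses 254 of 254 (binding).
Dual feasibility on the basic columns requires 2·y_seed budget + 6·y_land = 60, 3·y_seed budget + 5·y_land = 58.
Solving: y_seed budget = 6, y_land = 8.
Shadow price of seed budget = 6.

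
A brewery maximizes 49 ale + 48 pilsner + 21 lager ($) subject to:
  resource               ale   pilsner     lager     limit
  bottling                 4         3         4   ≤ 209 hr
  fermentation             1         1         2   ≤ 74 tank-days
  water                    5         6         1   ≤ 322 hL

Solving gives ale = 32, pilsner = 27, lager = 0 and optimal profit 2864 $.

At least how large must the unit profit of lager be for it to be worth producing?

29

Check each constraint at x*: bottling 209/209 (tight); fermentation 59/74 (slack 15); water 322/322 (tight).
Since fermentation is not tight, its dual is 0.
Dual feasibility on the basic columns requires 4·y_bottling + 5·y_water = 49, 3·y_bottling + 6·y_water = 48.
→ y_bottling = 6 and y_water = 5.
lager enters the basis when its profit ≥ yᵀa₃ = 6·4 + 5·1 = 29.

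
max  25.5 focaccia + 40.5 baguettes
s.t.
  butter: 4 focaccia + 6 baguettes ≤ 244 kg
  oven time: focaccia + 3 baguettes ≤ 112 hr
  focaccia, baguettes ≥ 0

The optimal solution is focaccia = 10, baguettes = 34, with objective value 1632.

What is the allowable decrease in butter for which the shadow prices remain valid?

Binding constraints: butter, oven time. The basis is B = [[4,6],[1,3]] with det 6.
Per unit decrease in butter, x* moves by d = (-0.5, 0.1667).
The basis stays optimal until focaccia reaches 0; allowable decrease = 20 kg.

20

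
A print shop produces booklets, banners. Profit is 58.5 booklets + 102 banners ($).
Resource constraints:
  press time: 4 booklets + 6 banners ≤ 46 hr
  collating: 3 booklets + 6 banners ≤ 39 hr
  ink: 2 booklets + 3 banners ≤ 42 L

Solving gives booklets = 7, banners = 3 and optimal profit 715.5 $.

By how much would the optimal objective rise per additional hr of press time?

7.5

Binding: press time and collating. Non-binding: ink (19 unused).
By complementary slackness, y = 0 for the non-binding constraint.
The binding rows give the dual system: 4·y_press time + 3·y_collating = 58.5 and 6·y_press time + 6·y_collating = 102.
Solving: y_press time = 7.5, y_collating = 9.5.
Shadow price of press time = 7.5.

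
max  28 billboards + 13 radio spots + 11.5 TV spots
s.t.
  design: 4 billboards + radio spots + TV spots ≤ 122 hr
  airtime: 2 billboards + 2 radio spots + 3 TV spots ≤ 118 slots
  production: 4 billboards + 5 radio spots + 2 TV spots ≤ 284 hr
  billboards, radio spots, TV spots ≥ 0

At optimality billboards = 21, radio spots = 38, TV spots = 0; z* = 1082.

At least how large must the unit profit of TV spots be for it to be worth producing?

At the optimum: design uses 122 of 122 (binding); airtime uses 118 of 118 (binding); production uses 274 of 284 (slack = 10).
Slack constraints have shadow price 0 (complementary slackness).
The binding rows give the dual system: 4·y_design + 2·y_airtime = 28 and 1·y_design + 2·y_airtime = 13.
This yields shadow prices y_design = 5, y_airtime = 4.
TV spots enters the basis when its profit ≥ yᵀa₃ = 5·1 + 4·3 = 17.

17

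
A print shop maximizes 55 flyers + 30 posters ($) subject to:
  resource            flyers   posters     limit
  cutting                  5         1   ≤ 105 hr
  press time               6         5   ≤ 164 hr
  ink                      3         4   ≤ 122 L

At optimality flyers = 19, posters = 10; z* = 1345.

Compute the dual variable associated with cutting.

5

Binding: cutting and press time. Non-binding: ink (25 unused).
Slack constraints have shadow price 0 (complementary slackness).
The binding rows give the dual system: 5·y_cutting + 6·y_press time = 55 and 1·y_cutting + 5·y_press time = 30.
→ y_cutting = 5 and y_press time = 5.
Shadow price of cutting = 5.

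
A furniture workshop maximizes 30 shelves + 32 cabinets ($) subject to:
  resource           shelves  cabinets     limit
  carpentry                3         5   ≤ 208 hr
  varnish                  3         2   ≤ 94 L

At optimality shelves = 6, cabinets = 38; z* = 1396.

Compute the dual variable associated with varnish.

6

At the optimum: carpentry uses 208 of 208 (binding); varnish uses 94 of 94 (binding).
Dual feasibility on the basic columns requires 3·y_carpentry + 3·y_varnish = 30, 5·y_carpentry + 2·y_varnish = 32.
This yields shadow prices y_carpentry = 4, y_varnish = 6.
Shadow price of varnish = 6.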